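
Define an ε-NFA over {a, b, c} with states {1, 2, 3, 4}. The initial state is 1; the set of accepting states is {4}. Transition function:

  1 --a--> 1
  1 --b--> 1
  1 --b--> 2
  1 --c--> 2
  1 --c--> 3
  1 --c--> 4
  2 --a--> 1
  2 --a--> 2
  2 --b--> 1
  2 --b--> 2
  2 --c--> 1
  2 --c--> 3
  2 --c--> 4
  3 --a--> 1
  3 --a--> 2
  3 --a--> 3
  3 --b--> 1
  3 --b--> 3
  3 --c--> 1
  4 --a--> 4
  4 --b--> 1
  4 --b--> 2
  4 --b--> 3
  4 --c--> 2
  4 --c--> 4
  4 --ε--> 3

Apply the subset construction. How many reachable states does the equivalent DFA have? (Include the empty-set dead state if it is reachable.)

5

Start state of the DFA: {1} (ε-closure of the NFA start).
{1} --a--> {1}  [seen]
{1} --b--> {1, 2}  [new]
{1} --c--> {2, 3, 4}  [new]
{1, 2} --a--> {1, 2}  [seen]
{1, 2} --b--> {1, 2}  [seen]
{1, 2} --c--> {1, 2, 3, 4}  [new]
{2, 3, 4} --a--> {1, 2, 3, 4}  [seen]
{2, 3, 4} --b--> {1, 2, 3}  [new]
{2, 3, 4} --c--> {1, 2, 3, 4}  [seen]
{1, 2, 3, 4} --a--> {1, 2, 3, 4}  [seen]
{1, 2, 3, 4} --b--> {1, 2, 3}  [seen]
{1, 2, 3, 4} --c--> {1, 2, 3, 4}  [seen]
{1, 2, 3} --a--> {1, 2, 3}  [seen]
{1, 2, 3} --b--> {1, 2, 3}  [seen]
{1, 2, 3} --c--> {1, 2, 3, 4}  [seen]
Reachable DFA states: {1}, {1, 2}, {2, 3, 4}, {1, 2, 3, 4}, {1, 2, 3}.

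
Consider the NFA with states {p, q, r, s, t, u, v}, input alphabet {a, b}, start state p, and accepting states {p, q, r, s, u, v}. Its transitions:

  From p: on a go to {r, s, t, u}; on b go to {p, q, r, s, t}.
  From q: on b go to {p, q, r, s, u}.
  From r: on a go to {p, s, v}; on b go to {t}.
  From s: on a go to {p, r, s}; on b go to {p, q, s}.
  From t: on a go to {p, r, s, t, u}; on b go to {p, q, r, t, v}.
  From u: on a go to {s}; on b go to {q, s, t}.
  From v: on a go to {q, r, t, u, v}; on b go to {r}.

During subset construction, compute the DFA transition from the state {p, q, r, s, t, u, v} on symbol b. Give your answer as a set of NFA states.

{p, q, r, s, t, u, v}

δ(p,b) = {p, q, r, s, t}; δ(q,b) = {p, q, r, s, u}; δ(r,b) = {t}; δ(s,b) = {p, q, s}; δ(t,b) = {p, q, r, t, v}; δ(u,b) = {q, s, t}; δ(v,b) = {r}.
Union: {p, q, r, s, t, u, v}.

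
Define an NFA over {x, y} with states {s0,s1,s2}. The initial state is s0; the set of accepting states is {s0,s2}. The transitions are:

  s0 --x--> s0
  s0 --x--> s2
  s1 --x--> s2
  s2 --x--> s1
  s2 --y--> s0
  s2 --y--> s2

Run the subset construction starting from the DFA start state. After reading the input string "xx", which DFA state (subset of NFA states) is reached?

Start: {s0}.
δ(s0,x) = {s0,s2}.
Union: {s0,s2}.
After x: {s0,s2}.
δ(s0,x) = {s0,s2}; δ(s2,x) = {s1}.
Union: {s0,s1,s2}.
After x: {s0,s1,s2}.

{s0,s1,s2}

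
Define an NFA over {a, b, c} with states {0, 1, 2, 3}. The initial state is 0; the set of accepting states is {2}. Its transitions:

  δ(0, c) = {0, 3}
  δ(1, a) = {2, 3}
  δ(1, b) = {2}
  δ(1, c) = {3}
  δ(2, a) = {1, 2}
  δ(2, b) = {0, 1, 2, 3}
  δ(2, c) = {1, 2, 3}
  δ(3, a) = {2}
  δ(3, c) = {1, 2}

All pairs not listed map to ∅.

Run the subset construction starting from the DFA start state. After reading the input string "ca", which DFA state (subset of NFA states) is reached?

Start: {0}.
δ(0,c) = {0, 3}.
Union: {0, 3}.
After c: {0, 3}.
δ(0,a) = ∅; δ(3,a) = {2}.
Union: {2}.
After a: {2}.

{2}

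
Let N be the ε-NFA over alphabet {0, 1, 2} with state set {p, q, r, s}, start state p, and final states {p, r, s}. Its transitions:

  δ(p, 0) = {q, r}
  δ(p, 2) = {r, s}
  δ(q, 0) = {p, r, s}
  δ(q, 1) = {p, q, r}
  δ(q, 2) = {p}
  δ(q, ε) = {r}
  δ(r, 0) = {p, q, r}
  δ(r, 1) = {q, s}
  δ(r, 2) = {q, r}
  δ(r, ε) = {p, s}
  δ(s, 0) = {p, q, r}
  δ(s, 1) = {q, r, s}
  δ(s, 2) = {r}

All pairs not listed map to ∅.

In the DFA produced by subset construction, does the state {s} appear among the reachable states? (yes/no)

Start state of the DFA: {p} (ε-closure of the NFA start).
{p} --0--> {p, q, r, s}  [new]
{p} --1--> ∅  [new]
{p} --2--> {p, r, s}  [new]
{p, q, r, s} --0--> {p, q, r, s}  [seen]
{p, q, r, s} --1--> {p, q, r, s}  [seen]
{p, q, r, s} --2--> {p, q, r, s}  [seen]
∅ --0--> ∅  [seen]
∅ --1--> ∅  [seen]
∅ --2--> ∅  [seen]
{p, r, s} --0--> {p, q, r, s}  [seen]
{p, r, s} --1--> {p, q, r, s}  [seen]
{p, r, s} --2--> {p, q, r, s}  [seen]
Reachable DFA states: {p}, {p, q, r, s}, ∅, {p, r, s}.
{s} is not among them.

no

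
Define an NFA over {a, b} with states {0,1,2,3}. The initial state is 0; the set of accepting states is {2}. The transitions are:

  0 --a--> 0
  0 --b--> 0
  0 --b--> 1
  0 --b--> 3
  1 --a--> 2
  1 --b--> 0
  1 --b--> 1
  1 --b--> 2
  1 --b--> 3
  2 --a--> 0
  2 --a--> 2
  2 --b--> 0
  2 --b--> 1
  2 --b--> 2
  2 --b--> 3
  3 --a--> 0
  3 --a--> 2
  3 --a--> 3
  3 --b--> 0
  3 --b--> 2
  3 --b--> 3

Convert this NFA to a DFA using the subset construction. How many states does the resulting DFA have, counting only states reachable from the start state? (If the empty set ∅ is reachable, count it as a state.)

Start state of the DFA: {0}.
{0} --a--> {0}  [seen]
{0} --b--> {0,1,3}  [new]
{0,1,3} --a--> {0,2,3}  [new]
{0,1,3} --b--> {0,1,2,3}  [new]
{0,2,3} --a--> {0,2,3}  [seen]
{0,2,3} --b--> {0,1,2,3}  [seen]
{0,1,2,3} --a--> {0,2,3}  [seen]
{0,1,2,3} --b--> {0,1,2,3}  [seen]
Reachable DFA states: {0}, {0,1,3}, {0,2,3}, {0,1,2,3}.

4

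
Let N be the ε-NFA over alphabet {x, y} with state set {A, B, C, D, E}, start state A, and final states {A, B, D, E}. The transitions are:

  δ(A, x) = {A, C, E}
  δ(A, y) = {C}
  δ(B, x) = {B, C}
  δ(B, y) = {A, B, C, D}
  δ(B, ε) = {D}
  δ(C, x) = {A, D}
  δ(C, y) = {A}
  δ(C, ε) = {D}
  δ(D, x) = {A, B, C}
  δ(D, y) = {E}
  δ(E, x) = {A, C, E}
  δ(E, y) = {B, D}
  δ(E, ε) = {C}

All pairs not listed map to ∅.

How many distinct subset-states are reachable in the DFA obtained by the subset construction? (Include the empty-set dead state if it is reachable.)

5

Start state of the DFA: {A} (ε-closure of the NFA start).
{A} --x--> {A, C, D, E}  [new]
{A} --y--> {C, D}  [new]
{A, C, D, E} --x--> {A, B, C, D, E}  [new]
{A, C, D, E} --y--> {A, B, C, D, E}  [seen]
{C, D} --x--> {A, B, C, D}  [new]
{C, D} --y--> {A, C, D, E}  [seen]
{A, B, C, D, E} --x--> {A, B, C, D, E}  [seen]
{A, B, C, D, E} --y--> {A, B, C, D, E}  [seen]
{A, B, C, D} --x--> {A, B, C, D, E}  [seen]
{A, B, C, D} --y--> {A, B, C, D, E}  [seen]
Reachable DFA states: {A}, {A, C, D, E}, {C, D}, {A, B, C, D, E}, {A, B, C, D}.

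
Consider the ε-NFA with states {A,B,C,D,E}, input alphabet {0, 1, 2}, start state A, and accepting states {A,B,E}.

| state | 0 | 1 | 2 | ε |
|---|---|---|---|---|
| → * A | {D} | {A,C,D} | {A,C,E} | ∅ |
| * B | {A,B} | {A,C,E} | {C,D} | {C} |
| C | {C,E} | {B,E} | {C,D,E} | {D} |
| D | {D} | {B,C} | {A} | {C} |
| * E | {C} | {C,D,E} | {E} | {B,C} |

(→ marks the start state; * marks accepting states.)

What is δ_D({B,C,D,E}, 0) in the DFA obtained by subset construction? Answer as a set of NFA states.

δ(B,0) = {A,B}; δ(C,0) = {C,E}; δ(D,0) = {D}; δ(E,0) = {C}.
Union: {A,B,C,D,E}.

{A,B,C,D,E}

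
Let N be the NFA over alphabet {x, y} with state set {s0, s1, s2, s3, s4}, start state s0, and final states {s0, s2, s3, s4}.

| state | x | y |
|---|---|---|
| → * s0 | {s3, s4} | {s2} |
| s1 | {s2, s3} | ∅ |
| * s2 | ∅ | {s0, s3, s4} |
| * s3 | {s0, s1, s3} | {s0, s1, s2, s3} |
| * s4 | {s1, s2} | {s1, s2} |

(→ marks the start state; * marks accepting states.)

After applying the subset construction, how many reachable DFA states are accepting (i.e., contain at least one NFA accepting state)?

Start state of the DFA: {s0}.
{s0} --x--> {s3, s4}  [new]
{s0} --y--> {s2}  [new]
{s3, s4} --x--> {s0, s1, s2, s3}  [new]
{s3, s4} --y--> {s0, s1, s2, s3}  [seen]
{s2} --x--> ∅  [new]
{s2} --y--> {s0, s3, s4}  [new]
{s0, s1, s2, s3} --x--> {s0, s1, s2, s3, s4}  [new]
{s0, s1, s2, s3} --y--> {s0, s1, s2, s3, s4}  [seen]
∅ --x--> ∅  [seen]
∅ --y--> ∅  [seen]
{s0, s3, s4} --x--> {s0, s1, s2, s3, s4}  [seen]
{s0, s3, s4} --y--> {s0, s1, s2, s3}  [seen]
{s0, s1, s2, s3, s4} --x--> {s0, s1, s2, s3, s4}  [seen]
{s0, s1, s2, s3, s4} --y--> {s0, s1, s2, s3, s4}  [seen]
Reachable DFA states: {s0}, {s3, s4}, {s2}, {s0, s1, s2, s3}, ∅, {s0, s3, s4}, {s0, s1, s2, s3, s4}.
Accepting DFA states (contain an NFA accepting state): {s0}, {s3, s4}, {s2}, {s0, s1, s2, s3}, {s0, s3, s4}, {s0, s1, s2, s3, s4}.

6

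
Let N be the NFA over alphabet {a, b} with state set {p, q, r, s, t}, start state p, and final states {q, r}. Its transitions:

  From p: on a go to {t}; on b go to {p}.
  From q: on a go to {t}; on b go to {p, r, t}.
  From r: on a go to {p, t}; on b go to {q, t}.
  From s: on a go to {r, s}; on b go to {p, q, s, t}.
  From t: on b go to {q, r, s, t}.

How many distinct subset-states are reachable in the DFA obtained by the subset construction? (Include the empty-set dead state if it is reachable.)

Start state of the DFA: {p}.
{p} --a--> {t}  [new]
{p} --b--> {p}  [seen]
{t} --a--> ∅  [new]
{t} --b--> {q, r, s, t}  [new]
∅ --a--> ∅  [seen]
∅ --b--> ∅  [seen]
{q, r, s, t} --a--> {p, r, s, t}  [new]
{q, r, s, t} --b--> {p, q, r, s, t}  [new]
{p, r, s, t} --a--> {p, r, s, t}  [seen]
{p, r, s, t} --b--> {p, q, r, s, t}  [seen]
{p, q, r, s, t} --a--> {p, r, s, t}  [seen]
{p, q, r, s, t} --b--> {p, q, r, s, t}  [seen]
Reachable DFA states: {p}, {t}, ∅, {q, r, s, t}, {p, r, s, t}, {p, q, r, s, t}.

6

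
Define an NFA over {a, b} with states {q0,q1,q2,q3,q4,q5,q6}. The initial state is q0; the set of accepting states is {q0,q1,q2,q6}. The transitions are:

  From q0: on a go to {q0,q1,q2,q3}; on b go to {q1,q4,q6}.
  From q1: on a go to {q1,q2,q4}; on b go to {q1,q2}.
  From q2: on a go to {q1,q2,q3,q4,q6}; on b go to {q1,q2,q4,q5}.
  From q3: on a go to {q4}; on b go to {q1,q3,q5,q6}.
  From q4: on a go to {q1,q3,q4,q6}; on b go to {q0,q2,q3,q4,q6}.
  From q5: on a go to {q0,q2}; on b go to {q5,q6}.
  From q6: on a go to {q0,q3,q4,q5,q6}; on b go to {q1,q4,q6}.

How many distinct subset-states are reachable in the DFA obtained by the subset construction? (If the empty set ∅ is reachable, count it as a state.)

6

Start state of the DFA: {q0}.
{q0} --a--> {q0,q1,q2,q3}  [new]
{q0} --b--> {q1,q4,q6}  [new]
{q0,q1,q2,q3} --a--> {q0,q1,q2,q3,q4,q6}  [new]
{q0,q1,q2,q3} --b--> {q1,q2,q3,q4,q5,q6}  [new]
{q1,q4,q6} --a--> {q0,q1,q2,q3,q4,q5,q6}  [new]
{q1,q4,q6} --b--> {q0,q1,q2,q3,q4,q6}  [seen]
{q0,q1,q2,q3,q4,q6} --a--> {q0,q1,q2,q3,q4,q5,q6}  [seen]
{q0,q1,q2,q3,q4,q6} --b--> {q0,q1,q2,q3,q4,q5,q6}  [seen]
{q1,q2,q3,q4,q5,q6} --a--> {q0,q1,q2,q3,q4,q5,q6}  [seen]
{q1,q2,q3,q4,q5,q6} --b--> {q0,q1,q2,q3,q4,q5,q6}  [seen]
{q0,q1,q2,q3,q4,q5,q6} --a--> {q0,q1,q2,q3,q4,q5,q6}  [seen]
{q0,q1,q2,q3,q4,q5,q6} --b--> {q0,q1,q2,q3,q4,q5,q6}  [seen]
Reachable DFA states: {q0}, {q0,q1,q2,q3}, {q1,q4,q6}, {q0,q1,q2,q3,q4,q6}, {q1,q2,q3,q4,q5,q6}, {q0,q1,q2,q3,q4,q5,q6}.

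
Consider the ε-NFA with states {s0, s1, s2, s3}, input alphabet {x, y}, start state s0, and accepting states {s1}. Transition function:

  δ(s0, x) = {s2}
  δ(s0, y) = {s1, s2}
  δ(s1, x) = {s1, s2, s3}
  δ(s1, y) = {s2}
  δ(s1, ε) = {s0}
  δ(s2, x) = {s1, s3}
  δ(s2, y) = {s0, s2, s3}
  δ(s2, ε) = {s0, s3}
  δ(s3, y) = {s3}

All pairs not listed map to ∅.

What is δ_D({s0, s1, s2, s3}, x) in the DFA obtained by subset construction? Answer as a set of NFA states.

{s0, s1, s2, s3}

δ(s0,x) = {s2}; δ(s1,x) = {s1, s2, s3}; δ(s2,x) = {s1, s3}; δ(s3,x) = ∅.
Union: {s1, s2, s3}.
ε-closure gives {s0, s1, s2, s3}.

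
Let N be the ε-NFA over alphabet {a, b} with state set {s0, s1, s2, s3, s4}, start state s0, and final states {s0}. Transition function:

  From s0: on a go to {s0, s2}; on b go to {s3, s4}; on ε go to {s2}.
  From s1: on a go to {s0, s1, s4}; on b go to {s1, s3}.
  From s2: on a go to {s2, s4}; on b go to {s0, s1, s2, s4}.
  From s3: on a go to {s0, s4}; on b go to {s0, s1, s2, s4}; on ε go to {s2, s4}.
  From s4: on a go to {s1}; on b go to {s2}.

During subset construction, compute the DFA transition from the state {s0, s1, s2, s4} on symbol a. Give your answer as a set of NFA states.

δ(s0,a) = {s0, s2}; δ(s1,a) = {s0, s1, s4}; δ(s2,a) = {s2, s4}; δ(s4,a) = {s1}.
Union: {s0, s1, s2, s4}.

{s0, s1, s2, s4}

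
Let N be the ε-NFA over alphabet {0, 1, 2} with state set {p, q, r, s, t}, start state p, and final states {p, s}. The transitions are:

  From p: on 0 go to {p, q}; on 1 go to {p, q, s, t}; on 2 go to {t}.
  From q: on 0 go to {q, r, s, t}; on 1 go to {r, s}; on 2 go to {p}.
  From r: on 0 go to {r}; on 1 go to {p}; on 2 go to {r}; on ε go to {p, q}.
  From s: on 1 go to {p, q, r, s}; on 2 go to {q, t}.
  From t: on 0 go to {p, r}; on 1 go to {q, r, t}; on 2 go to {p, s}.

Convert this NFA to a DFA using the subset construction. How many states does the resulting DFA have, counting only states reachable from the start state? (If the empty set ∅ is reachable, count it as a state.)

11

Start state of the DFA: {p} (ε-closure of the NFA start).
{p} --0--> {p, q}  [new]
{p} --1--> {p, q, s, t}  [new]
{p} --2--> {t}  [new]
{p, q} --0--> {p, q, r, s, t}  [new]
{p, q} --1--> {p, q, r, s, t}  [seen]
{p, q} --2--> {p, t}  [new]
{p, q, s, t} --0--> {p, q, r, s, t}  [seen]
{p, q, s, t} --1--> {p, q, r, s, t}  [seen]
{p, q, s, t} --2--> {p, q, s, t}  [seen]
{t} --0--> {p, q, r}  [new]
{t} --1--> {p, q, r, t}  [new]
{t} --2--> {p, s}  [new]
{p, q, r, s, t} --0--> {p, q, r, s, t}  [seen]
{p, q, r, s, t} --1--> {p, q, r, s, t}  [seen]
{p, q, r, s, t} --2--> {p, q, r, s, t}  [seen]
{p, t} --0--> {p, q, r}  [seen]
{p, t} --1--> {p, q, r, s, t}  [seen]
{p, t} --2--> {p, s, t}  [new]
{p, q, r} --0--> {p, q, r, s, t}  [seen]
{p, q, r} --1--> {p, q, r, s, t}  [seen]
{p, q, r} --2--> {p, q, r, t}  [seen]
{p, q, r, t} --0--> {p, q, r, s, t}  [seen]
{p, q, r, t} --1--> {p, q, r, s, t}  [seen]
{p, q, r, t} --2--> {p, q, r, s, t}  [seen]
{p, s} --0--> {p, q}  [seen]
{p, s} --1--> {p, q, r, s, t}  [seen]
{p, s} --2--> {q, t}  [new]
{p, s, t} --0--> {p, q, r}  [seen]
{p, s, t} --1--> {p, q, r, s, t}  [seen]
{p, s, t} --2--> {p, q, s, t}  [seen]
{q, t} --0--> {p, q, r, s, t}  [seen]
{q, t} --1--> {p, q, r, s, t}  [seen]
{q, t} --2--> {p, s}  [seen]
Reachable DFA states: {p}, {p, q}, {p, q, s, t}, {t}, {p, q, r, s, t}, {p, t}, {p, q, r}, {p, q, r, t}, {p, s}, {p, s, t}, {q, t}.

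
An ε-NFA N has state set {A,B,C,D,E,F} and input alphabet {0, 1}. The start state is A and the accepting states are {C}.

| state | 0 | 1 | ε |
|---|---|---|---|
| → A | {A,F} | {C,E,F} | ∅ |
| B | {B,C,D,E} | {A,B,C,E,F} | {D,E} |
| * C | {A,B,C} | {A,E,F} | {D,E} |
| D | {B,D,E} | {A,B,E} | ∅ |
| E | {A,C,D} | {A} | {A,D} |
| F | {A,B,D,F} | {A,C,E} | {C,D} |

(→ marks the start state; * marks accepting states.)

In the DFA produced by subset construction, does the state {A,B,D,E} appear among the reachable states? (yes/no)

no

Start state of the DFA: {A} (ε-closure of the NFA start).
{A} --0--> {A,C,D,E,F}  [new]
{A} --1--> {A,C,D,E,F}  [seen]
{A,C,D,E,F} --0--> {A,B,C,D,E,F}  [new]
{A,C,D,E,F} --1--> {A,B,C,D,E,F}  [seen]
{A,B,C,D,E,F} --0--> {A,B,C,D,E,F}  [seen]
{A,B,C,D,E,F} --1--> {A,B,C,D,E,F}  [seen]
Reachable DFA states: {A}, {A,C,D,E,F}, {A,B,C,D,E,F}.
{A,B,D,E} is not among them.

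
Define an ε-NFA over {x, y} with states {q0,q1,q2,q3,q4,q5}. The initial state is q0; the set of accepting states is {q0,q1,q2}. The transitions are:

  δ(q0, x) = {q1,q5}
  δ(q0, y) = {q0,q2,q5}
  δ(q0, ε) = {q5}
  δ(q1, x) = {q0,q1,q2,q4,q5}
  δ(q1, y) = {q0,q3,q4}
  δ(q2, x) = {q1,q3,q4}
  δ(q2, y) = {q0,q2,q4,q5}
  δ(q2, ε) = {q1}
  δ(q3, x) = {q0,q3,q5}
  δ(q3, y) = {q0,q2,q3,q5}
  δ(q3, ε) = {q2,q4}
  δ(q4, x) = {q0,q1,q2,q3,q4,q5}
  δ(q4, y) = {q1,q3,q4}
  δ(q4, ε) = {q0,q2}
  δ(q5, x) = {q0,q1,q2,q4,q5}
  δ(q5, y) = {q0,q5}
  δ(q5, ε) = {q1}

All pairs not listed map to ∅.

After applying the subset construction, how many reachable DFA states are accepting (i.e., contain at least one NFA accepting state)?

Start state of the DFA: {q0,q1,q5} (ε-closure of the NFA start).
{q0,q1,q5} --x--> {q0,q1,q2,q4,q5}  [new]
{q0,q1,q5} --y--> {q0,q1,q2,q3,q4,q5}  [new]
{q0,q1,q2,q4,q5} --x--> {q0,q1,q2,q3,q4,q5}  [seen]
{q0,q1,q2,q4,q5} --y--> {q0,q1,q2,q3,q4,q5}  [seen]
{q0,q1,q2,q3,q4,q5} --x--> {q0,q1,q2,q3,q4,q5}  [seen]
{q0,q1,q2,q3,q4,q5} --y--> {q0,q1,q2,q3,q4,q5}  [seen]
Reachable DFA states: {q0,q1,q5}, {q0,q1,q2,q4,q5}, {q0,q1,q2,q3,q4,q5}.
Accepting DFA states (contain an NFA accepting state): {q0,q1,q5}, {q0,q1,q2,q4,q5}, {q0,q1,q2,q3,q4,q5}.

3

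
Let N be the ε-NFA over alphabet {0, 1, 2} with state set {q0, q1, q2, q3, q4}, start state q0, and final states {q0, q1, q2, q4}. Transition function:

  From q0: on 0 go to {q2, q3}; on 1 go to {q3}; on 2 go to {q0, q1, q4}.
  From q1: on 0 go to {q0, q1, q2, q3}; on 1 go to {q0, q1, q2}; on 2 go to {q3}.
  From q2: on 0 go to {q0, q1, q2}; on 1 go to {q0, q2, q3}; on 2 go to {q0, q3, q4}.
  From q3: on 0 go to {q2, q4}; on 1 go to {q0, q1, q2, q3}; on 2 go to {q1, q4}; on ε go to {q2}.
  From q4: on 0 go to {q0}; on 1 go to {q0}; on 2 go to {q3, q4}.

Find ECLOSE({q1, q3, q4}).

Begin with {q1, q3, q4}.
q3 →ε {q2}; add q2.
ε-closure = {q1, q2, q3, q4}.

{q1, q2, q3, q4}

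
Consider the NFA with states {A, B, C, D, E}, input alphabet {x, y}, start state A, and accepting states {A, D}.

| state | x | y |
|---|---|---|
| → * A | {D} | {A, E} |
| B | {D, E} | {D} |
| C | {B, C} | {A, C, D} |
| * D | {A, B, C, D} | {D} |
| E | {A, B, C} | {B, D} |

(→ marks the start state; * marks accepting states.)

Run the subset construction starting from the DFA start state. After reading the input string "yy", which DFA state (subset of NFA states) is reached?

{A, B, D, E}

Start: {A}.
δ(A,y) = {A, E}.
Union: {A, E}.
After y: {A, E}.
δ(A,y) = {A, E}; δ(E,y) = {B, D}.
Union: {A, B, D, E}.
After y: {A, B, D, E}.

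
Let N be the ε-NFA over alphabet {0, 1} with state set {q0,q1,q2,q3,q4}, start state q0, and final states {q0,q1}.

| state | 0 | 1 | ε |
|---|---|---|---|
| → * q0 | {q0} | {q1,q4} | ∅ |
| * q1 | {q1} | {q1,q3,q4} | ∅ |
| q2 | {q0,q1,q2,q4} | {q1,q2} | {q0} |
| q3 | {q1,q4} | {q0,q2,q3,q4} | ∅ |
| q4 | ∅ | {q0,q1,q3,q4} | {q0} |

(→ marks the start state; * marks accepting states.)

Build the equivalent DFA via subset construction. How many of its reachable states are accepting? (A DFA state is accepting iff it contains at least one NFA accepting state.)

Start state of the DFA: {q0} (ε-closure of the NFA start).
{q0} --0--> {q0}  [seen]
{q0} --1--> {q0,q1,q4}  [new]
{q0,q1,q4} --0--> {q0,q1}  [new]
{q0,q1,q4} --1--> {q0,q1,q3,q4}  [new]
{q0,q1} --0--> {q0,q1}  [seen]
{q0,q1} --1--> {q0,q1,q3,q4}  [seen]
{q0,q1,q3,q4} --0--> {q0,q1,q4}  [seen]
{q0,q1,q3,q4} --1--> {q0,q1,q2,q3,q4}  [new]
{q0,q1,q2,q3,q4} --0--> {q0,q1,q2,q4}  [new]
{q0,q1,q2,q3,q4} --1--> {q0,q1,q2,q3,q4}  [seen]
{q0,q1,q2,q4} --0--> {q0,q1,q2,q4}  [seen]
{q0,q1,q2,q4} --1--> {q0,q1,q2,q3,q4}  [seen]
Reachable DFA states: {q0}, {q0,q1,q4}, {q0,q1}, {q0,q1,q3,q4}, {q0,q1,q2,q3,q4}, {q0,q1,q2,q4}.
Accepting DFA states (contain an NFA accepting state): {q0}, {q0,q1,q4}, {q0,q1}, {q0,q1,q3,q4}, {q0,q1,q2,q3,q4}, {q0,q1,q2,q4}.

6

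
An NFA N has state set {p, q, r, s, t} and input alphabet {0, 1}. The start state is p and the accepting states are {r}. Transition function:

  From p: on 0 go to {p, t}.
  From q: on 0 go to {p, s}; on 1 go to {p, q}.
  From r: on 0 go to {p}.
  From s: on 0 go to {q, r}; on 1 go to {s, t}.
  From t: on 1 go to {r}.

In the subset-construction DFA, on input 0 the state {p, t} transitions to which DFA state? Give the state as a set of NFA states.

δ(p,0) = {p, t}; δ(t,0) = ∅.
Union: {p, t}.

{p, t}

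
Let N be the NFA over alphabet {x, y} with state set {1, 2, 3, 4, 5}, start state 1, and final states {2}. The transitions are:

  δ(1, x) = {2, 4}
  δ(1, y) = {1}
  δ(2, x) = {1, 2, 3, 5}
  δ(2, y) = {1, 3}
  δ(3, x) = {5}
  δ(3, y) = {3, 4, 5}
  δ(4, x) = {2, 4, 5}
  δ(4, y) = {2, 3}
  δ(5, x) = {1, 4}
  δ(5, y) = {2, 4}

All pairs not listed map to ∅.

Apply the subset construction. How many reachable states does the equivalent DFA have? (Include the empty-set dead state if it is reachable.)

Start state of the DFA: {1}.
{1} --x--> {2, 4}  [new]
{1} --y--> {1}  [seen]
{2, 4} --x--> {1, 2, 3, 4, 5}  [new]
{2, 4} --y--> {1, 2, 3}  [new]
{1, 2, 3, 4, 5} --x--> {1, 2, 3, 4, 5}  [seen]
{1, 2, 3, 4, 5} --y--> {1, 2, 3, 4, 5}  [seen]
{1, 2, 3} --x--> {1, 2, 3, 4, 5}  [seen]
{1, 2, 3} --y--> {1, 3, 4, 5}  [new]
{1, 3, 4, 5} --x--> {1, 2, 4, 5}  [new]
{1, 3, 4, 5} --y--> {1, 2, 3, 4, 5}  [seen]
{1, 2, 4, 5} --x--> {1, 2, 3, 4, 5}  [seen]
{1, 2, 4, 5} --y--> {1, 2, 3, 4}  [new]
{1, 2, 3, 4} --x--> {1, 2, 3, 4, 5}  [seen]
{1, 2, 3, 4} --y--> {1, 2, 3, 4, 5}  [seen]
Reachable DFA states: {1}, {2, 4}, {1, 2, 3, 4, 5}, {1, 2, 3}, {1, 3, 4, 5}, {1, 2, 4, 5}, {1, 2, 3, 4}.

7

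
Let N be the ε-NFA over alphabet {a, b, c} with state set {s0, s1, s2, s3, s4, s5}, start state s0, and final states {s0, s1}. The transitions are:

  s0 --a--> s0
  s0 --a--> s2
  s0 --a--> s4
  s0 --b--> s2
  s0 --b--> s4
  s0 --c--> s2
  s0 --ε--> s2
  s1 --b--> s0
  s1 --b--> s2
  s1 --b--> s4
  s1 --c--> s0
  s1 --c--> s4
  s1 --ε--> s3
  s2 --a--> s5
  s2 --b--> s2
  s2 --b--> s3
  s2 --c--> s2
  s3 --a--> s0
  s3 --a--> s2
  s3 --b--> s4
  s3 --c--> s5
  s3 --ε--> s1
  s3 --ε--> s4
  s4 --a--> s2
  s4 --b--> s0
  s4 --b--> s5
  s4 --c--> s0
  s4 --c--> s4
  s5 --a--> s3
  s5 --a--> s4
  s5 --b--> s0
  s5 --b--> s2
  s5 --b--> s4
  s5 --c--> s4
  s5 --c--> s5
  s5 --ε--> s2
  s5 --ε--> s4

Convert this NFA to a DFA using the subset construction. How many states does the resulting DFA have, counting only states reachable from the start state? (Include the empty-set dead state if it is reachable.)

Start state of the DFA: {s0, s2} (ε-closure of the NFA start).
{s0, s2} --a--> {s0, s2, s4, s5}  [new]
{s0, s2} --b--> {s1, s2, s3, s4}  [new]
{s0, s2} --c--> {s2}  [new]
{s0, s2, s4, s5} --a--> {s0, s1, s2, s3, s4, s5}  [new]
{s0, s2, s4, s5} --b--> {s0, s1, s2, s3, s4, s5}  [seen]
{s0, s2, s4, s5} --c--> {s0, s2, s4, s5}  [seen]
{s1, s2, s3, s4} --a--> {s0, s2, s4, s5}  [seen]
{s1, s2, s3, s4} --b--> {s0, s1, s2, s3, s4, s5}  [seen]
{s1, s2, s3, s4} --c--> {s0, s2, s4, s5}  [seen]
{s2} --a--> {s2, s4, s5}  [new]
{s2} --b--> {s1, s2, s3, s4}  [seen]
{s2} --c--> {s2}  [seen]
{s0, s1, s2, s3, s4, s5} --a--> {s0, s1, s2, s3, s4, s5}  [seen]
{s0, s1, s2, s3, s4, s5} --b--> {s0, s1, s2, s3, s4, s5}  [seen]
{s0, s1, s2, s3, s4, s5} --c--> {s0, s2, s4, s5}  [seen]
{s2, s4, s5} --a--> {s1, s2, s3, s4, s5}  [new]
{s2, s4, s5} --b--> {s0, s1, s2, s3, s4, s5}  [seen]
{s2, s4, s5} --c--> {s0, s2, s4, s5}  [seen]
{s1, s2, s3, s4, s5} --a--> {s0, s1, s2, s3, s4, s5}  [seen]
{s1, s2, s3, s4, s5} --b--> {s0, s1, s2, s3, s4, s5}  [seen]
{s1, s2, s3, s4, s5} --c--> {s0, s2, s4, s5}  [seen]
Reachable DFA states: {s0, s2}, {s0, s2, s4, s5}, {s1, s2, s3, s4}, {s2}, {s0, s1, s2, s3, s4, s5}, {s2, s4, s5}, {s1, s2, s3, s4, s5}.

7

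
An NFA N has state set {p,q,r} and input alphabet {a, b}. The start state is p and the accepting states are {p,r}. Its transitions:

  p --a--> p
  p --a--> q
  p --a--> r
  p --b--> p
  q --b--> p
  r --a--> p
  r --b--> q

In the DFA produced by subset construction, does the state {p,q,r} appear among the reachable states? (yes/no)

yes

Start state of the DFA: {p}.
{p} --a--> {p,q,r}  [new]
{p} --b--> {p}  [seen]
{p,q,r} --a--> {p,q,r}  [seen]
{p,q,r} --b--> {p,q}  [new]
{p,q} --a--> {p,q,r}  [seen]
{p,q} --b--> {p}  [seen]
Reachable DFA states: {p}, {p,q,r}, {p,q}.
{p,q,r} is among them.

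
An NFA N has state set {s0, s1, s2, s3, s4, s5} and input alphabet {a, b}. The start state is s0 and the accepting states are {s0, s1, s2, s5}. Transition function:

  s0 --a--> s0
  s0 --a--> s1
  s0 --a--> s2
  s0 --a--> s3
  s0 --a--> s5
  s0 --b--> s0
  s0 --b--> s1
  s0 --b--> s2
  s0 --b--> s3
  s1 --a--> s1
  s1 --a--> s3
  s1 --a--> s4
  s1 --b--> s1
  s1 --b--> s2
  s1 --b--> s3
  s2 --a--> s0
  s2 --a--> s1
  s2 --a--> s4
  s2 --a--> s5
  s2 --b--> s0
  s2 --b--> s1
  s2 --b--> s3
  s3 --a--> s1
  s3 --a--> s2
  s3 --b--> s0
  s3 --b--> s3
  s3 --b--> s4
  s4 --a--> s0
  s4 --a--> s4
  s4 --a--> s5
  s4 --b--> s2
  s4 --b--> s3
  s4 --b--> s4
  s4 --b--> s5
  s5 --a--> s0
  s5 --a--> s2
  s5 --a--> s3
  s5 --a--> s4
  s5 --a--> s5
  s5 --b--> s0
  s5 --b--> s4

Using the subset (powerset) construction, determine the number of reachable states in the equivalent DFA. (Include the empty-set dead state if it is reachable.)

5

Start state of the DFA: {s0}.
{s0} --a--> {s0, s1, s2, s3, s5}  [new]
{s0} --b--> {s0, s1, s2, s3}  [new]
{s0, s1, s2, s3, s5} --a--> {s0, s1, s2, s3, s4, s5}  [new]
{s0, s1, s2, s3, s5} --b--> {s0, s1, s2, s3, s4}  [new]
{s0, s1, s2, s3} --a--> {s0, s1, s2, s3, s4, s5}  [seen]
{s0, s1, s2, s3} --b--> {s0, s1, s2, s3, s4}  [seen]
{s0, s1, s2, s3, s4, s5} --a--> {s0, s1, s2, s3, s4, s5}  [seen]
{s0, s1, s2, s3, s4, s5} --b--> {s0, s1, s2, s3, s4, s5}  [seen]
{s0, s1, s2, s3, s4} --a--> {s0, s1, s2, s3, s4, s5}  [seen]
{s0, s1, s2, s3, s4} --b--> {s0, s1, s2, s3, s4, s5}  [seen]
Reachable DFA states: {s0}, {s0, s1, s2, s3, s5}, {s0, s1, s2, s3}, {s0, s1, s2, s3, s4, s5}, {s0, s1, s2, s3, s4}.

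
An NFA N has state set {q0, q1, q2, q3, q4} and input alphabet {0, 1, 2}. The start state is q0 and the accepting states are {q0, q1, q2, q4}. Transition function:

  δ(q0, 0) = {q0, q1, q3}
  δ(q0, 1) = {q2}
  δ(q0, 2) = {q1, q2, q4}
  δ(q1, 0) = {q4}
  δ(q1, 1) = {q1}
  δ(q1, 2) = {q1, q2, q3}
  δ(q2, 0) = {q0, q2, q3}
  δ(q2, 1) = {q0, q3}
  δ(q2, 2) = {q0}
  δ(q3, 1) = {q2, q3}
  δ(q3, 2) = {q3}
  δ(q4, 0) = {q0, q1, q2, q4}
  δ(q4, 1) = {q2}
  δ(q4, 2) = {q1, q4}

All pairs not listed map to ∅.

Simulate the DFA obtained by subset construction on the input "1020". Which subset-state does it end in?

Start: {q0}.
δ(q0,1) = {q2}.
Union: {q2}.
After 1: {q2}.
δ(q2,0) = {q0, q2, q3}.
Union: {q0, q2, q3}.
After 0: {q0, q2, q3}.
δ(q0,2) = {q1, q2, q4}; δ(q2,2) = {q0}; δ(q3,2) = {q3}.
Union: {q0, q1, q2, q3, q4}.
After 2: {q0, q1, q2, q3, q4}.
δ(q0,0) = {q0, q1, q3}; δ(q1,0) = {q4}; δ(q2,0) = {q0, q2, q3}; δ(q3,0) = ∅; δ(q4,0) = {q0, q1, q2, q4}.
Union: {q0, q1, q2, q3, q4}.
After 0: {q0, q1, q2, q3, q4}.

{q0, q1, q2, q3, q4}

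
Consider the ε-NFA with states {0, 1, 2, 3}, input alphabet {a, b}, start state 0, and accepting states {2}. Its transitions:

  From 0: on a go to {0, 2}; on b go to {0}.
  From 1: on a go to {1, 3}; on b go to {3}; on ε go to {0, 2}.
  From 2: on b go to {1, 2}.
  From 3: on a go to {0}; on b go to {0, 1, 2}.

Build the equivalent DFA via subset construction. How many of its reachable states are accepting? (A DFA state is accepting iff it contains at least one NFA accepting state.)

3

Start state of the DFA: {0} (ε-closure of the NFA start).
{0} --a--> {0, 2}  [new]
{0} --b--> {0}  [seen]
{0, 2} --a--> {0, 2}  [seen]
{0, 2} --b--> {0, 1, 2}  [new]
{0, 1, 2} --a--> {0, 1, 2, 3}  [new]
{0, 1, 2} --b--> {0, 1, 2, 3}  [seen]
{0, 1, 2, 3} --a--> {0, 1, 2, 3}  [seen]
{0, 1, 2, 3} --b--> {0, 1, 2, 3}  [seen]
Reachable DFA states: {0}, {0, 2}, {0, 1, 2}, {0, 1, 2, 3}.
Accepting DFA states (contain an NFA accepting state): {0, 2}, {0, 1, 2}, {0, 1, 2, 3}.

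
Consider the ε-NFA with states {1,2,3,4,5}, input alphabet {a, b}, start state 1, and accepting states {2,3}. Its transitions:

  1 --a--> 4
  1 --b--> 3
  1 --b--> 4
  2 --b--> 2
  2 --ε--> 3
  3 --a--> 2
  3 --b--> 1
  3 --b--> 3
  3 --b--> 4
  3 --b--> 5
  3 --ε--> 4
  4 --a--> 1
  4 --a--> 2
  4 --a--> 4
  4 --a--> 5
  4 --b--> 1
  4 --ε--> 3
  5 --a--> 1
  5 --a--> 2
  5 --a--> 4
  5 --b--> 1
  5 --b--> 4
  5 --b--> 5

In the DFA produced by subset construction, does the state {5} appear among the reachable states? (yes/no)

Start state of the DFA: {1} (ε-closure of the NFA start).
{1} --a--> {3,4}  [new]
{1} --b--> {3,4}  [seen]
{3,4} --a--> {1,2,3,4,5}  [new]
{3,4} --b--> {1,3,4,5}  [new]
{1,2,3,4,5} --a--> {1,2,3,4,5}  [seen]
{1,2,3,4,5} --b--> {1,2,3,4,5}  [seen]
{1,3,4,5} --a--> {1,2,3,4,5}  [seen]
{1,3,4,5} --b--> {1,3,4,5}  [seen]
Reachable DFA states: {1}, {3,4}, {1,2,3,4,5}, {1,3,4,5}.
{5} is not among them.

no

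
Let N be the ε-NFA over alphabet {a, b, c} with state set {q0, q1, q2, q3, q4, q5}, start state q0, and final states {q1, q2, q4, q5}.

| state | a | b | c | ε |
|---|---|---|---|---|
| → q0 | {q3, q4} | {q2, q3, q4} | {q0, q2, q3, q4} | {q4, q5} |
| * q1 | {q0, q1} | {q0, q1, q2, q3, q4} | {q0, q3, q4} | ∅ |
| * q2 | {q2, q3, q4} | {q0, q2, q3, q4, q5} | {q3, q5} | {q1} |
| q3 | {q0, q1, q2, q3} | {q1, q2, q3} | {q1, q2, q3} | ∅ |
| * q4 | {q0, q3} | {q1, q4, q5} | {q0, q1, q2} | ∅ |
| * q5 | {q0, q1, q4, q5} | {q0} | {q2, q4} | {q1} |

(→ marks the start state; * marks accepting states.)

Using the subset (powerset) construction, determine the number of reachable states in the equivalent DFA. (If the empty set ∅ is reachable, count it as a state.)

Start state of the DFA: {q0, q1, q4, q5} (ε-closure of the NFA start).
{q0, q1, q4, q5} --a--> {q0, q1, q3, q4, q5}  [new]
{q0, q1, q4, q5} --b--> {q0, q1, q2, q3, q4, q5}  [new]
{q0, q1, q4, q5} --c--> {q0, q1, q2, q3, q4, q5}  [seen]
{q0, q1, q3, q4, q5} --a--> {q0, q1, q2, q3, q4, q5}  [seen]
{q0, q1, q3, q4, q5} --b--> {q0, q1, q2, q3, q4, q5}  [seen]
{q0, q1, q3, q4, q5} --c--> {q0, q1, q2, q3, q4, q5}  [seen]
{q0, q1, q2, q3, q4, q5} --a--> {q0, q1, q2, q3, q4, q5}  [seen]
{q0, q1, q2, q3, q4, q5} --b--> {q0, q1, q2, q3, q4, q5}  [seen]
{q0, q1, q2, q3, q4, q5} --c--> {q0, q1, q2, q3, q4, q5}  [seen]
Reachable DFA states: {q0, q1, q4, q5}, {q0, q1, q3, q4, q5}, {q0, q1, q2, q3, q4, q5}.

3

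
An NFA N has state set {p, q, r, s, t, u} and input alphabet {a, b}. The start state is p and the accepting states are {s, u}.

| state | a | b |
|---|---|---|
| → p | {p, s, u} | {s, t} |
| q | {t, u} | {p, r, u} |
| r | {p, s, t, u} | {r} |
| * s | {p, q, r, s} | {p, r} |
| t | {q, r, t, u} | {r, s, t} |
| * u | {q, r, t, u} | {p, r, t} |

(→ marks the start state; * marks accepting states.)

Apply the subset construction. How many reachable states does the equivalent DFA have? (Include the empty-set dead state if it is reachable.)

Start state of the DFA: {p}.
{p} --a--> {p, s, u}  [new]
{p} --b--> {s, t}  [new]
{p, s, u} --a--> {p, q, r, s, t, u}  [new]
{p, s, u} --b--> {p, r, s, t}  [new]
{s, t} --a--> {p, q, r, s, t, u}  [seen]
{s, t} --b--> {p, r, s, t}  [seen]
{p, q, r, s, t, u} --a--> {p, q, r, s, t, u}  [seen]
{p, q, r, s, t, u} --b--> {p, r, s, t, u}  [new]
{p, r, s, t} --a--> {p, q, r, s, t, u}  [seen]
{p, r, s, t} --b--> {p, r, s, t}  [seen]
{p, r, s, t, u} --a--> {p, q, r, s, t, u}  [seen]
{p, r, s, t, u} --b--> {p, r, s, t}  [seen]
Reachable DFA states: {p}, {p, s, u}, {s, t}, {p, q, r, s, t, u}, {p, r, s, t}, {p, r, s, t, u}.

6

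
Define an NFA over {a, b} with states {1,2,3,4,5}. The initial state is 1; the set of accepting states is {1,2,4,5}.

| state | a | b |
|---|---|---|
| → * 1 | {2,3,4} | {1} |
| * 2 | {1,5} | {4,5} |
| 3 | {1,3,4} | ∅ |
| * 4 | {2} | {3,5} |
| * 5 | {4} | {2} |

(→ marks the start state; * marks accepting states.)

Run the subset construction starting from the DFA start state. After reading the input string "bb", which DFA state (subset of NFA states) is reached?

{1}

Start: {1}.
δ(1,b) = {1}.
Union: {1}.
After b: {1}.
δ(1,b) = {1}.
Union: {1}.
After b: {1}.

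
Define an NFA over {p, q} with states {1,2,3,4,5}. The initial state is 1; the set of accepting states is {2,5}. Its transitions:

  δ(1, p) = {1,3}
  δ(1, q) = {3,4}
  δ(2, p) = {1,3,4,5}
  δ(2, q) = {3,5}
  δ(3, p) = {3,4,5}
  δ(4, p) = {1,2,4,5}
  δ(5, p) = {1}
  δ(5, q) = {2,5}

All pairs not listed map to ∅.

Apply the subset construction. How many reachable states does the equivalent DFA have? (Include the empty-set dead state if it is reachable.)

8

Start state of the DFA: {1}.
{1} --p--> {1,3}  [new]
{1} --q--> {3,4}  [new]
{1,3} --p--> {1,3,4,5}  [new]
{1,3} --q--> {3,4}  [seen]
{3,4} --p--> {1,2,3,4,5}  [new]
{3,4} --q--> ∅  [new]
{1,3,4,5} --p--> {1,2,3,4,5}  [seen]
{1,3,4,5} --q--> {2,3,4,5}  [new]
{1,2,3,4,5} --p--> {1,2,3,4,5}  [seen]
{1,2,3,4,5} --q--> {2,3,4,5}  [seen]
∅ --p--> ∅  [seen]
∅ --q--> ∅  [seen]
{2,3,4,5} --p--> {1,2,3,4,5}  [seen]
{2,3,4,5} --q--> {2,3,5}  [new]
{2,3,5} --p--> {1,3,4,5}  [seen]
{2,3,5} --q--> {2,3,5}  [seen]
Reachable DFA states: {1}, {1,3}, {3,4}, {1,3,4,5}, {1,2,3,4,5}, ∅, {2,3,4,5}, {2,3,5}.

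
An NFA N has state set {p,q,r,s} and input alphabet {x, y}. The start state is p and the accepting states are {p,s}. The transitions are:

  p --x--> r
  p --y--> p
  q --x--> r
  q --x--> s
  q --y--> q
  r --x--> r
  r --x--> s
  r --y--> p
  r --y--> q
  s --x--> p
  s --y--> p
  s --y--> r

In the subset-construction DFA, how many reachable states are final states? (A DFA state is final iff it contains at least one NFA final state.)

Start state of the DFA: {p}.
{p} --x--> {r}  [new]
{p} --y--> {p}  [seen]
{r} --x--> {r,s}  [new]
{r} --y--> {p,q}  [new]
{r,s} --x--> {p,r,s}  [new]
{r,s} --y--> {p,q,r}  [new]
{p,q} --x--> {r,s}  [seen]
{p,q} --y--> {p,q}  [seen]
{p,r,s} --x--> {p,r,s}  [seen]
{p,r,s} --y--> {p,q,r}  [seen]
{p,q,r} --x--> {r,s}  [seen]
{p,q,r} --y--> {p,q}  [seen]
Reachable DFA states: {p}, {r}, {r,s}, {p,q}, {p,r,s}, {p,q,r}.
Accepting DFA states (contain an NFA accepting state): {p}, {r,s}, {p,q}, {p,r,s}, {p,q,r}.

5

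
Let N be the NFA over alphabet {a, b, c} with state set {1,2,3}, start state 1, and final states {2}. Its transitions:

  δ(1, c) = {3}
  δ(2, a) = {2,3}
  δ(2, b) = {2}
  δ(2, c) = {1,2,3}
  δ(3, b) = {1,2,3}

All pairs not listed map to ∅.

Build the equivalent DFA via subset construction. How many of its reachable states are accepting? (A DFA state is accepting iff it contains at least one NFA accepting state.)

Start state of the DFA: {1}.
{1} --a--> ∅  [new]
{1} --b--> ∅  [seen]
{1} --c--> {3}  [new]
∅ --a--> ∅  [seen]
∅ --b--> ∅  [seen]
∅ --c--> ∅  [seen]
{3} --a--> ∅  [seen]
{3} --b--> {1,2,3}  [new]
{3} --c--> ∅  [seen]
{1,2,3} --a--> {2,3}  [new]
{1,2,3} --b--> {1,2,3}  [seen]
{1,2,3} --c--> {1,2,3}  [seen]
{2,3} --a--> {2,3}  [seen]
{2,3} --b--> {1,2,3}  [seen]
{2,3} --c--> {1,2,3}  [seen]
Reachable DFA states: {1}, ∅, {3}, {1,2,3}, {2,3}.
Accepting DFA states (contain an NFA accepting state): {1,2,3}, {2,3}.

2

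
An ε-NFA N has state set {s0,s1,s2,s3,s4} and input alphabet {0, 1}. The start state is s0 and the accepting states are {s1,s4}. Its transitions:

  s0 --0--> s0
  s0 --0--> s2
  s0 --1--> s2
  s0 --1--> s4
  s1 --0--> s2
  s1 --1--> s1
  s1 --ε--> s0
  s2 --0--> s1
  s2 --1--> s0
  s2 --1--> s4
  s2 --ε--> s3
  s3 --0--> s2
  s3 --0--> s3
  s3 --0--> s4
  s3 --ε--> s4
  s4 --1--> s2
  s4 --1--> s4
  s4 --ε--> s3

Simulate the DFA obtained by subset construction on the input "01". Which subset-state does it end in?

{s0,s2,s3,s4}

Start: {s0}.
δ(s0,0) = {s0,s2}.
Union: {s0,s2}.
ε-closure gives {s0,s2,s3,s4}.
After 0: {s0,s2,s3,s4}.
δ(s0,1) = {s2,s4}; δ(s2,1) = {s0,s4}; δ(s3,1) = ∅; δ(s4,1) = {s2,s4}.
Union: {s0,s2,s4}.
ε-closure gives {s0,s2,s3,s4}.
After 1: {s0,s2,s3,s4}.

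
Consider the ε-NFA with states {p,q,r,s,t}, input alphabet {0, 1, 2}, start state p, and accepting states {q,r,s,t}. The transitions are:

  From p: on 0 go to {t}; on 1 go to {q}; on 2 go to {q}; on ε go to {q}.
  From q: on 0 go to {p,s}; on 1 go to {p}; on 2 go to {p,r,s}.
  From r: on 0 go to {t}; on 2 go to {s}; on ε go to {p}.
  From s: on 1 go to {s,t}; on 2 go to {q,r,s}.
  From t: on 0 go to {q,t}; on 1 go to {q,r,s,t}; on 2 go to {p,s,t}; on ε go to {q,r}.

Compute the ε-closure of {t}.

Begin with {t}.
t →ε {q,r}; add q, r.
r →ε {p}; add p.
ε-closure = {p,q,r,t}.

{p,q,r,t}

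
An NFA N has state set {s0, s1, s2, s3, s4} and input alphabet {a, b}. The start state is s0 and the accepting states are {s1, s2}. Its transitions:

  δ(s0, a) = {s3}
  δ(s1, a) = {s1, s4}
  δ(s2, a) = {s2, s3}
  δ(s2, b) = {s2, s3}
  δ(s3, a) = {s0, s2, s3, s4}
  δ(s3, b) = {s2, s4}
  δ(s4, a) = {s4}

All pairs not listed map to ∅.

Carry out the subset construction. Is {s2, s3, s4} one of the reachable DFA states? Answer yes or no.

yes

Start state of the DFA: {s0}.
{s0} --a--> {s3}  [new]
{s0} --b--> ∅  [new]
{s3} --a--> {s0, s2, s3, s4}  [new]
{s3} --b--> {s2, s4}  [new]
∅ --a--> ∅  [seen]
∅ --b--> ∅  [seen]
{s0, s2, s3, s4} --a--> {s0, s2, s3, s4}  [seen]
{s0, s2, s3, s4} --b--> {s2, s3, s4}  [new]
{s2, s4} --a--> {s2, s3, s4}  [seen]
{s2, s4} --b--> {s2, s3}  [new]
{s2, s3, s4} --a--> {s0, s2, s3, s4}  [seen]
{s2, s3, s4} --b--> {s2, s3, s4}  [seen]
{s2, s3} --a--> {s0, s2, s3, s4}  [seen]
{s2, s3} --b--> {s2, s3, s4}  [seen]
Reachable DFA states: {s0}, {s3}, ∅, {s0, s2, s3, s4}, {s2, s4}, {s2, s3, s4}, {s2, s3}.
{s2, s3, s4} is among them.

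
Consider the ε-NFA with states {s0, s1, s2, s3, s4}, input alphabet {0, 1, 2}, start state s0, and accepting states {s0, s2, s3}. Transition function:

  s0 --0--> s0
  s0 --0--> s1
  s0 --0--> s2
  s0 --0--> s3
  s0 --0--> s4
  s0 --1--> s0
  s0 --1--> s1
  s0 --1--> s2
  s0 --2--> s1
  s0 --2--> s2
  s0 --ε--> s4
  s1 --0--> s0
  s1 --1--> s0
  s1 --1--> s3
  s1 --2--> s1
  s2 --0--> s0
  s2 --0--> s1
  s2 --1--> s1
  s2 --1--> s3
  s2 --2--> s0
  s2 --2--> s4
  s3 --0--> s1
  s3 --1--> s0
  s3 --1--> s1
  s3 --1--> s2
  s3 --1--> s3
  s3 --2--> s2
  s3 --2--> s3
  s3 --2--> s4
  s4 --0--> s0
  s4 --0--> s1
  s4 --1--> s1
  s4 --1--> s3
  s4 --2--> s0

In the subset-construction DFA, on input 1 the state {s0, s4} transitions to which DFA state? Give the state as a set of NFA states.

δ(s0,1) = {s0, s1, s2}; δ(s4,1) = {s1, s3}.
Union: {s0, s1, s2, s3}.
ε-closure gives {s0, s1, s2, s3, s4}.

{s0, s1, s2, s3, s4}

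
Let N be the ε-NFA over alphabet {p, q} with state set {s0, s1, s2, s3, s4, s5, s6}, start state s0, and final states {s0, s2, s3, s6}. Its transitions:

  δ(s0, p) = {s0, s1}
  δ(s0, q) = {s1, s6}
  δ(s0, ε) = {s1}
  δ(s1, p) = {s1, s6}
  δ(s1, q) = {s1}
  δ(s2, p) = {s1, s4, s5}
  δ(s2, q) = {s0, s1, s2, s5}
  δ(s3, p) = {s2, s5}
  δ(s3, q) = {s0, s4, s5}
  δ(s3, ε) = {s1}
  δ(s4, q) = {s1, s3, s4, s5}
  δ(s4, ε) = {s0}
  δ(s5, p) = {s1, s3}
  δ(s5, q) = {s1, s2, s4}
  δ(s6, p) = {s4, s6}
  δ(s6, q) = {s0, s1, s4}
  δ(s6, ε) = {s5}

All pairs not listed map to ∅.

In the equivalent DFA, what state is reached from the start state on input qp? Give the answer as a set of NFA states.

{s0, s1, s3, s4, s5, s6}

Start: {s0, s1}.
δ(s0,q) = {s1, s6}; δ(s1,q) = {s1}.
Union: {s1, s6}.
ε-closure gives {s1, s5, s6}.
After q: {s1, s5, s6}.
δ(s1,p) = {s1, s6}; δ(s5,p) = {s1, s3}; δ(s6,p) = {s4, s6}.
Union: {s1, s3, s4, s6}.
ε-closure gives {s0, s1, s3, s4, s5, s6}.
After p: {s0, s1, s3, s4, s5, s6}.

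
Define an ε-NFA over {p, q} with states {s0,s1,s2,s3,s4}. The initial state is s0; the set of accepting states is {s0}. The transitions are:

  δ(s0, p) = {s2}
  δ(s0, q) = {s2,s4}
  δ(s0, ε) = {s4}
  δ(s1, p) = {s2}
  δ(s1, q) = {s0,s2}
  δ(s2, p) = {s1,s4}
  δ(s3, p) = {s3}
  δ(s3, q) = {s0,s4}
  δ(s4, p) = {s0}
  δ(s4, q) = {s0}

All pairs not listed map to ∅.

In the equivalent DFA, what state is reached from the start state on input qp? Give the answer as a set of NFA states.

Start: {s0,s4}.
δ(s0,q) = {s2,s4}; δ(s4,q) = {s0}.
Union: {s0,s2,s4}.
After q: {s0,s2,s4}.
δ(s0,p) = {s2}; δ(s2,p) = {s1,s4}; δ(s4,p) = {s0}.
Union: {s0,s1,s2,s4}.
After p: {s0,s1,s2,s4}.

{s0,s1,s2,s4}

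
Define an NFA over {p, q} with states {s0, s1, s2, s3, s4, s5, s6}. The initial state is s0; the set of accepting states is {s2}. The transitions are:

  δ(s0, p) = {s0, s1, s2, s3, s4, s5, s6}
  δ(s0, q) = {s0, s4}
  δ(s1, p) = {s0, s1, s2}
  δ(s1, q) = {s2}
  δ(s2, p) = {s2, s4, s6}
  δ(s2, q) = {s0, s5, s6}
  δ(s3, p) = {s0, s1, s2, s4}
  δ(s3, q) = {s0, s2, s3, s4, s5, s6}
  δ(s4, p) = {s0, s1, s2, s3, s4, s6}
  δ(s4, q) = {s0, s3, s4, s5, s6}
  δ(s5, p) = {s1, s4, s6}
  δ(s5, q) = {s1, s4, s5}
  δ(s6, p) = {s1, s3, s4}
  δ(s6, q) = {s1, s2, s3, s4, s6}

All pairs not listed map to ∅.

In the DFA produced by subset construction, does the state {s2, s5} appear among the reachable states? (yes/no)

Start state of the DFA: {s0}.
{s0} --p--> {s0, s1, s2, s3, s4, s5, s6}  [new]
{s0} --q--> {s0, s4}  [new]
{s0, s1, s2, s3, s4, s5, s6} --p--> {s0, s1, s2, s3, s4, s5, s6}  [seen]
{s0, s1, s2, s3, s4, s5, s6} --q--> {s0, s1, s2, s3, s4, s5, s6}  [seen]
{s0, s4} --p--> {s0, s1, s2, s3, s4, s5, s6}  [seen]
{s0, s4} --q--> {s0, s3, s4, s5, s6}  [new]
{s0, s3, s4, s5, s6} --p--> {s0, s1, s2, s3, s4, s5, s6}  [seen]
{s0, s3, s4, s5, s6} --q--> {s0, s1, s2, s3, s4, s5, s6}  [seen]
Reachable DFA states: {s0}, {s0, s1, s2, s3, s4, s5, s6}, {s0, s4}, {s0, s3, s4, s5, s6}.
{s2, s5} is not among them.

no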